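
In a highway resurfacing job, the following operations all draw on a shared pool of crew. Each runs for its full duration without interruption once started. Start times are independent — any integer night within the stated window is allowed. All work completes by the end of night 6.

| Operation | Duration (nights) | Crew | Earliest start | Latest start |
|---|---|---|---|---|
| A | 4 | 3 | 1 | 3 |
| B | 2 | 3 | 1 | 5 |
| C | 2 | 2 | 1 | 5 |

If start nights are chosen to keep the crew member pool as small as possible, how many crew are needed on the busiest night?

5

Early-start (A@1, B@1, C@1) gives peak 8: n1:8  n2:8  n3:3  n4:3  n5:0  n6:0.
Shift B→5.
Schedule A@1, B@5, C@1: n1:5  n2:5  n3:3  n4:3  n5:3  n6:3 — peak 5.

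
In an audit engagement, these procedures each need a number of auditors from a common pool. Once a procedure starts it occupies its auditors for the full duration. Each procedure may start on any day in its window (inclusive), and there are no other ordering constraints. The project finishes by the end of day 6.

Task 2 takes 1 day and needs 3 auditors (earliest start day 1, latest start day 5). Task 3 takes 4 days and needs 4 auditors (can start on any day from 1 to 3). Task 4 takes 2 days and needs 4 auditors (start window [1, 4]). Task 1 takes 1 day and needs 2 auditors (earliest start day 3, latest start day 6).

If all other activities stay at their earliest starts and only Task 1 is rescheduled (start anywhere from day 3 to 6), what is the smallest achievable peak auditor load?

11

Task 1@3: d1:11  d2:8  d3:6  d4:4  d5:0  d6:0 → peak 11
Task 1@4: d1:11  d2:8  d3:4  d4:6  d5:0  d6:0 → peak 11
Task 1@5: d1:11  d2:8  d3:4  d4:4  d5:2  d6:0 → peak 11
Task 1@6: d1:11  d2:8  d3:4  d4:4  d5:0  d6:2 → peak 11
Best is Task 1@3, peak 11.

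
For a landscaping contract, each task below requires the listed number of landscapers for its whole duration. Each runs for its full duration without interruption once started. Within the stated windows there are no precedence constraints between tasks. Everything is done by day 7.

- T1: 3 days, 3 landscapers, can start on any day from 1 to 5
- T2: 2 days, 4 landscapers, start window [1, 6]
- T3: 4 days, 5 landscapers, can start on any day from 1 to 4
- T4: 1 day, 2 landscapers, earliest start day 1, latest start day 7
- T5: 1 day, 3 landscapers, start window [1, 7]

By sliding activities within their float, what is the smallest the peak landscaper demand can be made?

Early-start (T1@1, T2@1, T3@1, T4@1, T5@1) gives peak 17: d1:17  d2:12  d3:8  d4:5  d5:0  d6:0  d7:0.
Shift T3→4, T4→4, T5→3.
Schedule T1@1, T2@1, T3@4, T4@4, T5@3: d1:7  d2:7  d3:6  d4:7  d5:5  d6:5  d7:5 — peak 7.

7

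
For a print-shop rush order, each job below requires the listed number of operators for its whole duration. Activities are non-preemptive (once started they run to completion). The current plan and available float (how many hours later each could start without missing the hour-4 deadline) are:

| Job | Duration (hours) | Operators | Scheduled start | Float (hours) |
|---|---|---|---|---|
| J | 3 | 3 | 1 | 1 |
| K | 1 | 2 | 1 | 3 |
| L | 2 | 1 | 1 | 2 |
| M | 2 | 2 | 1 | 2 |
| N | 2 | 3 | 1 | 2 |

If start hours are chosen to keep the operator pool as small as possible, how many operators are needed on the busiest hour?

Early-start (J@1, K@1, L@1, M@1, N@1) gives peak 11: h1:11  h2:9  h3:3  h4:0.
Shift K→4, N→3.
Schedule J@1, K@4, L@1, M@1, N@3: h1:6  h2:6  h3:6  h4:5 — peak 6.
Total operator-hours = 23 over 4 hours ⇒ peak ≥ ⌈23/4⌉ = 6, so 6 is optimal.

6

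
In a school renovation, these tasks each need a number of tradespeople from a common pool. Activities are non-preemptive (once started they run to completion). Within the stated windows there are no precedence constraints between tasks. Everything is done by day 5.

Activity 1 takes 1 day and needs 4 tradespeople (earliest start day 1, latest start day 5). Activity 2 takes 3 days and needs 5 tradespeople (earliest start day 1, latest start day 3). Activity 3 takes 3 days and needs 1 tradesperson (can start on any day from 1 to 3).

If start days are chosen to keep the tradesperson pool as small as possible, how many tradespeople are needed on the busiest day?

6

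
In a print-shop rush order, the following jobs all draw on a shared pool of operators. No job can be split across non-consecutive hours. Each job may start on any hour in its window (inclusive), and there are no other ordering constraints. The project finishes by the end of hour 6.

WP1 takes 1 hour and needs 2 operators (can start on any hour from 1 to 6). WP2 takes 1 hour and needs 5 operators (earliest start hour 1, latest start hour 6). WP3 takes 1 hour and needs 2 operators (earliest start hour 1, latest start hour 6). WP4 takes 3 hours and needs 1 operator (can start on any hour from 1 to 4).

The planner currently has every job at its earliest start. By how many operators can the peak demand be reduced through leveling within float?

5

Early-start peak: h1:10  h2:1  h3:1  h4:0  h5:0  h6:0 ⇒ 10.
Leveled (WP1@1, WP2@2, WP3@1, WP4@3): h1:4  h2:5  h3:1  h4:1  h5:1  h6:0 ⇒ 5.
Reduction 10 − 5 = 5.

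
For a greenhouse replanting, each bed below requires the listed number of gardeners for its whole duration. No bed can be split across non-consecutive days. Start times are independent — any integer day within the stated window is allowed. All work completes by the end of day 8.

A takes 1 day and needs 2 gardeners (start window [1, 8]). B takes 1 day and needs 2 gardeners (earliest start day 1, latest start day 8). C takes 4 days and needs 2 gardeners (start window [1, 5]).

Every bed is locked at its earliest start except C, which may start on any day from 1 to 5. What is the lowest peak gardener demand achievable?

C@1: d1:6  d2:2  d3:2  d4:2  d5:0  d6:0  d7:0  d8:0 → peak 6
C@2: d1:4  d2:2  d3:2  d4:2  d5:2  d6:0  d7:0  d8:0 → peak 4
C@3: d1:4  d2:0  d3:2  d4:2  d5:2  d6:2  d7:0  d8:0 → peak 4
C@4: d1:4  d2:0  d3:0  d4:2  d5:2  d6:2  d7:2  d8:0 → peak 4
C@5: d1:4  d2:0  d3:0  d4:0  d5:2  d6:2  d7:2  d8:2 → peak 4
Best is C@2, peak 4.

4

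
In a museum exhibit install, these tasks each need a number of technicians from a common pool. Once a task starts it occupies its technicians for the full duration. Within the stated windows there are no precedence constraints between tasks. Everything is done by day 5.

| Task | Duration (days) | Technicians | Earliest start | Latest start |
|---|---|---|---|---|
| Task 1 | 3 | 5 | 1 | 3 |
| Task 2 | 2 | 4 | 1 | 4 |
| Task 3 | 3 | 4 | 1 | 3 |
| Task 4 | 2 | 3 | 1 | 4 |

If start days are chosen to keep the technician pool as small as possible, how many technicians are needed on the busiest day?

Early-start (Task 1@1, Task 2@1, Task 3@1, Task 4@1) gives peak 16: d1:16  d2:16  d3:9  d4:0  d5:0.
Shift Task 3→3, Task 4→4.
Schedule Task 1@1, Task 2@1, Task 3@3, Task 4@4: d1:9  d2:9  d3:9  d4:7  d5:7 — peak 9.
Total technician-days = 41 over 5 days ⇒ peak ≥ ⌈41/5⌉ = 9, so 9 is optimal.

9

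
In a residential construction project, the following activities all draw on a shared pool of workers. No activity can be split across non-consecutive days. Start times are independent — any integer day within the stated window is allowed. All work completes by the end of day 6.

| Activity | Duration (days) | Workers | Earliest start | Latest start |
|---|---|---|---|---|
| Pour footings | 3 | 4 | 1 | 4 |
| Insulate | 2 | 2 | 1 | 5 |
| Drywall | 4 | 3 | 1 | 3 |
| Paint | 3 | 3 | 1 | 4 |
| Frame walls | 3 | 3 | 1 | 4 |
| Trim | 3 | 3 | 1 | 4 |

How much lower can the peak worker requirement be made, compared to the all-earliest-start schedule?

8

Early-start peak: d1:18  d2:18  d3:16  d4:3  d5:0  d6:0 ⇒ 18.
Leveled (Pour footings@1, Insulate@1, Drywall@3, Paint@1, Frame walls@4, Trim@4): d1:9  d2:9  d3:10  d4:9  d5:9  d6:9 ⇒ 10.
Reduction 18 − 10 = 8.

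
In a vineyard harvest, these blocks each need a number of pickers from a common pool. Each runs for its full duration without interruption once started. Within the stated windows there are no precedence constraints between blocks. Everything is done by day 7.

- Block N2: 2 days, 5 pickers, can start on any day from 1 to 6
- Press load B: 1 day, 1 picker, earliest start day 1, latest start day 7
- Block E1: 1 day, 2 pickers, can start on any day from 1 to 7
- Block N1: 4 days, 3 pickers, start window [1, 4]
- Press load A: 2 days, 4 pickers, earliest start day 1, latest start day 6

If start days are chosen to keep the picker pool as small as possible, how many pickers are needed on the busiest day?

7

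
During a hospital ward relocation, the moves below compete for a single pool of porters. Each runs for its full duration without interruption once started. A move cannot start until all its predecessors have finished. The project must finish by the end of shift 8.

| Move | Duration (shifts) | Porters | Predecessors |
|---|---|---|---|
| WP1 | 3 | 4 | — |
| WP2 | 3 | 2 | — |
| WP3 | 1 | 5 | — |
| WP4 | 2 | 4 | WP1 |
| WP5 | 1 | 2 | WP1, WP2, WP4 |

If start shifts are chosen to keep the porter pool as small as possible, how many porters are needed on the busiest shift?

Early-start (WP1@1, WP2@1, WP3@1, WP4@4, WP5@6) gives peak 11: s1:11  s2:6  s3:6  s4:4  s5:4  s6:2  s7:0  s8:0.
Shift WP3→4, WP4→5, WP5→7.
Schedule WP1@1, WP2@1, WP3@4, WP4@5, WP5@7: s1:6  s2:6  s3:6  s4:5  s5:4  s6:4  s7:2  s8:0 — peak 6.

6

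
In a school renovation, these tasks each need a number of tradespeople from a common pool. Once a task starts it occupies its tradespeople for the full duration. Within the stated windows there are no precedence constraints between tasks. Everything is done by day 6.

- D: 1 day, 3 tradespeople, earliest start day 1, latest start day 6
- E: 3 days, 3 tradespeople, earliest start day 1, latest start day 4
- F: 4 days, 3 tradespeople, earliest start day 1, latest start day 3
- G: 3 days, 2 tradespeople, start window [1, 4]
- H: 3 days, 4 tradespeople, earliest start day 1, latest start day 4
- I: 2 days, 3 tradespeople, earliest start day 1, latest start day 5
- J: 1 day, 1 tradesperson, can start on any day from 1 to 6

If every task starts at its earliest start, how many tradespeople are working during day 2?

15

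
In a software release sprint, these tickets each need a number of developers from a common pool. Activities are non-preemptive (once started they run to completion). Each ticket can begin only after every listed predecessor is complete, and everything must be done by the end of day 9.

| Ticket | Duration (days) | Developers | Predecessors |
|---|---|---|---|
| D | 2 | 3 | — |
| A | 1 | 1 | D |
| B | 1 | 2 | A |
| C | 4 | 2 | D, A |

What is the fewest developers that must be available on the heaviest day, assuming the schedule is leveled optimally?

3

Early-start (D@1, A@3, B@4, C@4) gives peak 4: d1:3  d2:3  d3:1  d4:4  d5:2  d6:2  d7:2  d8:0  d9:0.
Shift C→5.
Schedule D@1, A@3, B@4, C@5: d1:3  d2:3  d3:1  d4:2  d5:2  d6:2  d7:2  d8:2  d9:0 — peak 3.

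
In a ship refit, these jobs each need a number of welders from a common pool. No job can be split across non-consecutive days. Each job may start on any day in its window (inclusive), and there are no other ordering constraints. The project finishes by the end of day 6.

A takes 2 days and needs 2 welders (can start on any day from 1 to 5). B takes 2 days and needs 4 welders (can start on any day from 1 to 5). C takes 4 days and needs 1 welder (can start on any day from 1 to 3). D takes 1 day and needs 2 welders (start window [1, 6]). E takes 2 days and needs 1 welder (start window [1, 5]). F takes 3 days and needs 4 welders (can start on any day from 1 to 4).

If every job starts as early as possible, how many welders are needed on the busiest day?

14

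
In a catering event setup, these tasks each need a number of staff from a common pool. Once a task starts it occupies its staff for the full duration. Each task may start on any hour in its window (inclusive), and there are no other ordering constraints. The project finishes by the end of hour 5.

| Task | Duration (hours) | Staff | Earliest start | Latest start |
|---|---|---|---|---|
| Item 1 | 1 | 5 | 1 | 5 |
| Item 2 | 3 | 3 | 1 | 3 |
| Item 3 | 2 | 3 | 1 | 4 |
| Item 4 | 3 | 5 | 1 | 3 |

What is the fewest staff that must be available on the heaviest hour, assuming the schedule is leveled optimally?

8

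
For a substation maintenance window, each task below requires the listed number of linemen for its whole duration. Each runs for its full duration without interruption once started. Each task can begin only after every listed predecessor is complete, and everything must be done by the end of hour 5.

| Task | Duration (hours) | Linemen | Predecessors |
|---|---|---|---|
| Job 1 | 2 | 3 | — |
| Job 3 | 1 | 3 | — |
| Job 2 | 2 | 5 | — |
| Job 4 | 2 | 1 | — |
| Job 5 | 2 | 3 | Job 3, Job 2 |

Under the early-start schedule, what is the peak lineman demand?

12

Early-start schedule: Job 1@1, Job 3@1, Job 2@1, Job 4@1, Job 5@3.
Load per hour: hour 1: 12, hour 2: 9, hour 3: 3, hour 4: 3, hour 5: 0.
Peak is 12.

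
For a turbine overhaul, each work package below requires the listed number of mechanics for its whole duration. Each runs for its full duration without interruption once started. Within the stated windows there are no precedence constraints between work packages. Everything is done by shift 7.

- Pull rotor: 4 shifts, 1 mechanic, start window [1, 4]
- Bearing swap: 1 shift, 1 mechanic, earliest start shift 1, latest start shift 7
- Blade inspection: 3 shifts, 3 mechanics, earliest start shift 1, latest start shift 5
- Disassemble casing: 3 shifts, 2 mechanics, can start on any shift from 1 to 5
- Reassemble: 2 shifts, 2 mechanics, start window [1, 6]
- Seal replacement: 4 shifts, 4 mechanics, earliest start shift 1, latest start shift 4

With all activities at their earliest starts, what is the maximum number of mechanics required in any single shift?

13

Early-start schedule: Pull rotor@1, Bearing swap@1, Blade inspection@1, Disassemble casing@1, Reassemble@1, Seal replacement@1.
Load per shift: shift 1: 13, shift 2: 12, shift 3: 10, shift 4: 5, shift 5: 0, shift 6: 0, shift 7: 0.
Peak is 13.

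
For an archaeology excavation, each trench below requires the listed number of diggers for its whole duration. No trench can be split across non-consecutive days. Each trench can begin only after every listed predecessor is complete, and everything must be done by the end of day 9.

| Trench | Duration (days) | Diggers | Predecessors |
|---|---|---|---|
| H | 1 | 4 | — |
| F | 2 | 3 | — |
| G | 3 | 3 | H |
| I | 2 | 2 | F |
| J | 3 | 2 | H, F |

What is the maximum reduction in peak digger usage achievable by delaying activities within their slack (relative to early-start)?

3

Early-start peak: d1:7  d2:6  d3:7  d4:7  d5:2  d6:0  d7:0  d8:0  d9:0 ⇒ 7.
Leveled (H@1, F@2, G@4, I@7, J@7): d1:4  d2:3  d3:3  d4:3  d5:3  d6:3  d7:4  d8:4  d9:2 ⇒ 4.
Reduction 7 − 4 = 3.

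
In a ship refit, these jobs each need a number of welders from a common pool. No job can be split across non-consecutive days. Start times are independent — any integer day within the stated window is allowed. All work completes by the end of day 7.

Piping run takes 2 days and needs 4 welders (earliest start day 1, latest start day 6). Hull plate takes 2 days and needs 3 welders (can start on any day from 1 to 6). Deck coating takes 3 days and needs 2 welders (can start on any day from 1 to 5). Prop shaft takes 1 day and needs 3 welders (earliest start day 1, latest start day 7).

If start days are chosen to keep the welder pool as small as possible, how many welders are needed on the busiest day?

Early-start (Piping run@1, Hull plate@1, Deck coating@1, Prop shaft@1) gives peak 12: d1:12  d2:9  d3:2  d4:0  d5:0  d6:0  d7:0.
Shift Hull plate→3, Deck coating→3, Prop shaft→5.
Schedule Piping run@1, Hull plate@3, Deck coating@3, Prop shaft@5: d1:4  d2:4  d3:5  d4:5  d5:5  d6:0  d7:0 — peak 5.

5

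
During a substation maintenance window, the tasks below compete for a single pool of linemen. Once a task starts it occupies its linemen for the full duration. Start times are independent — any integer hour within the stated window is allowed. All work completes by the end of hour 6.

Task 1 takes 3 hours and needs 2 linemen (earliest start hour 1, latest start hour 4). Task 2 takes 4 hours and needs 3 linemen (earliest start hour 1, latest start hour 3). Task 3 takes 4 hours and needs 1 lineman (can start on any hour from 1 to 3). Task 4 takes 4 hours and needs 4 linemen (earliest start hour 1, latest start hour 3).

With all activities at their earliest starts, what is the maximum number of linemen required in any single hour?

10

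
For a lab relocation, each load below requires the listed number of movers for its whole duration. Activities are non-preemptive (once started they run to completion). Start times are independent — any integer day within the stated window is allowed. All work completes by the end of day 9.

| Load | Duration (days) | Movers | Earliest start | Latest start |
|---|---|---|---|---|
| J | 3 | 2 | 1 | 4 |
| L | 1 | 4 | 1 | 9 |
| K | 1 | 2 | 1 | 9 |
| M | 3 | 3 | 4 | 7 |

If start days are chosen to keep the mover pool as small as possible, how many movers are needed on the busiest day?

Early-start (J@1, L@1, K@1, M@4) gives peak 8: d1:8  d2:2  d3:2  d4:3  d5:3  d6:3  d7:0  d8:0  d9:0.
Shift L→4, M→5.
Schedule J@1, L@4, K@1, M@5: d1:4  d2:2  d3:2  d4:4  d5:3  d6:3  d7:3  d8:0  d9:0 — peak 4.

4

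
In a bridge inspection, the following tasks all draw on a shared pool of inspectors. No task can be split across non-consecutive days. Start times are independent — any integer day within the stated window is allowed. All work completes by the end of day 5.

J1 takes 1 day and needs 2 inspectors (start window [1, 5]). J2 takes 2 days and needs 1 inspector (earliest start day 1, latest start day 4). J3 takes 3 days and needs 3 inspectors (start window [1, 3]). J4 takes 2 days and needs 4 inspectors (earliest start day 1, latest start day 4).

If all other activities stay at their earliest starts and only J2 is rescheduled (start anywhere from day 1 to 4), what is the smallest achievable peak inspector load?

J2@1: d1:10  d2:8  d3:3  d4:0  d5:0 → peak 10
J2@2: d1:9  d2:8  d3:4  d4:0  d5:0 → peak 9
J2@3: d1:9  d2:7  d3:4  d4:1  d5:0 → peak 9
J2@4: d1:9  d2:7  d3:3  d4:1  d5:1 → peak 9
Best is J2@2, peak 9.

9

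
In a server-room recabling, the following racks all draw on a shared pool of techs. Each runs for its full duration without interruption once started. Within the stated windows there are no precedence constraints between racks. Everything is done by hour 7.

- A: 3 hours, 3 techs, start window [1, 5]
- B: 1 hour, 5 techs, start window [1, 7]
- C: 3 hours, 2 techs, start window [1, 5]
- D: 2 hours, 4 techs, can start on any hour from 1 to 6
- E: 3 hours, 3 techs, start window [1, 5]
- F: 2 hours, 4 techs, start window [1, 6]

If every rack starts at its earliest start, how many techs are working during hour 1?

At early start, hour 1 has: A, B, C, D, E, F.
Demand: 3 + 5 + 2 + 4 + 3 + 4 = 21.

21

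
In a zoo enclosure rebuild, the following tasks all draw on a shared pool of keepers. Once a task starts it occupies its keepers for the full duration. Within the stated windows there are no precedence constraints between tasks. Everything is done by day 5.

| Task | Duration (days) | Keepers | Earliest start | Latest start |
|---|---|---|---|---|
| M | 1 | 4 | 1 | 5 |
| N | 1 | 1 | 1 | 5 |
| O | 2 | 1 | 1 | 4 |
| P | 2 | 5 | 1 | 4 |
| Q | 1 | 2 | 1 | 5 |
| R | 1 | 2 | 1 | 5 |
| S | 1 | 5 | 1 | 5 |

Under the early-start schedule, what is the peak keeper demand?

Early-start schedule: M@1, N@1, O@1, P@1, Q@1, R@1, S@1.
Load per day: day 1: 20, day 2: 6, day 3: 0, day 4: 0, day 5: 0.
Peak is 20.

20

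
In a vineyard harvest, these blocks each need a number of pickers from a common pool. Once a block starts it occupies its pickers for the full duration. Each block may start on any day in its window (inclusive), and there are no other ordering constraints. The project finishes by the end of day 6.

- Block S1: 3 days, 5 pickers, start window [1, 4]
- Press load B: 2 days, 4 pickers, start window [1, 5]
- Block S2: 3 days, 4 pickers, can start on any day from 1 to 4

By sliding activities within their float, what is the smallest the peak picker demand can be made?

Early-start (Block S1@1, Press load B@1, Block S2@1) gives peak 13: d1:13  d2:13  d3:9  d4:0  d5:0  d6:0.
Shift Press load B→4, Block S2→4.
Schedule Block S1@1, Press load B@4, Block S2@4: d1:5  d2:5  d3:5  d4:8  d5:8  d6:4 — peak 8.

8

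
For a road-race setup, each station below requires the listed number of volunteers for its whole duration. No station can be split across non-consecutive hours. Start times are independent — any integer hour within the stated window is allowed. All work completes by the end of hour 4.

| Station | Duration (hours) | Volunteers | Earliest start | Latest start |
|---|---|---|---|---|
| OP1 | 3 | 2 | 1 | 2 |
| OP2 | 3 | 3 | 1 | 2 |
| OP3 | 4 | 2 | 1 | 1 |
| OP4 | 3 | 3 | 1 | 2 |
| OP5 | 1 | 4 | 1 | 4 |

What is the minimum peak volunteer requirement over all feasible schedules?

10

Early-start (OP1@1, OP2@1, OP3@1, OP4@1, OP5@1) gives peak 14: h1:14  h2:10  h3:10  h4:2.
Shift OP5→4.
Schedule OP1@1, OP2@1, OP3@1, OP4@1, OP5@4: h1:10  h2:10  h3:10  h4:6 — peak 10.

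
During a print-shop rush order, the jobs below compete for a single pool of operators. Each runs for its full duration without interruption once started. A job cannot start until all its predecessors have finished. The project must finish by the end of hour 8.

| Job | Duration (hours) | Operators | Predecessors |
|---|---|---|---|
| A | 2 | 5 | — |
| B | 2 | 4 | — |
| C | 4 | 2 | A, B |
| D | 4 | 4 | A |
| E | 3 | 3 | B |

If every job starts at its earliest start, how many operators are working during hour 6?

At early start, hour 6 has: C, D.
Demand: 2 + 4 = 6.

6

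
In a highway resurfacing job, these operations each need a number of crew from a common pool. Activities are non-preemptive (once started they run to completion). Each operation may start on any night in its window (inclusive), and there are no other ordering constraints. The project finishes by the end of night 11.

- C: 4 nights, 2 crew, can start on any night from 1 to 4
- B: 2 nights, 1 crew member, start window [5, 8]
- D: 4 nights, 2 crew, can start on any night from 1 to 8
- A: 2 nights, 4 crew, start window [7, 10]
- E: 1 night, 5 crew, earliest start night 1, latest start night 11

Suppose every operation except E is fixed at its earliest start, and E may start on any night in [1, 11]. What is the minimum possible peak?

E@1: n1:9  n2:4  n3:4  n4:4  n5:1  n6:1  n7:4  n8:4  n9:0  n10:0  n11:0 → peak 9
E@2: n1:4  n2:9  n3:4  n4:4  n5:1  n6:1  n7:4  n8:4  n9:0  n10:0  n11:0 → peak 9
E@3: n1:4  n2:4  n3:9  n4:4  n5:1  n6:1  n7:4  n8:4  n9:0  n10:0  n11:0 → peak 9
E@4: n1:4  n2:4  n3:4  n4:9  n5:1  n6:1  n7:4  n8:4  n9:0  n10:0  n11:0 → peak 9
E@5: n1:4  n2:4  n3:4  n4:4  n5:6  n6:1  n7:4  n8:4  n9:0  n10:0  n11:0 → peak 6
E@6: n1:4  n2:4  n3:4  n4:4  n5:1  n6:6  n7:4  n8:4  n9:0  n10:0  n11:0 → peak 6
E@7: n1:4  n2:4  n3:4  n4:4  n5:1  n6:1  n7:9  n8:4  n9:0  n10:0  n11:0 → peak 9
E@8: n1:4  n2:4  n3:4  n4:4  n5:1  n6:1  n7:4  n8:9  n9:0  n10:0  n11:0 → peak 9
E@9: n1:4  n2:4  n3:4  n4:4  n5:1  n6:1  n7:4  n8:4  n9:5  n10:0  n11:0 → peak 5
E@10: n1:4  n2:4  n3:4  n4:4  n5:1  n6:1  n7:4  n8:4  n9:0  n10:5  n11:0 → peak 5
E@11: n1:4  n2:4  n3:4  n4:4  n5:1  n6:1  n7:4  n8:4  n9:0  n10:0  n11:5 → peak 5
Best is E@9, peak 5.

5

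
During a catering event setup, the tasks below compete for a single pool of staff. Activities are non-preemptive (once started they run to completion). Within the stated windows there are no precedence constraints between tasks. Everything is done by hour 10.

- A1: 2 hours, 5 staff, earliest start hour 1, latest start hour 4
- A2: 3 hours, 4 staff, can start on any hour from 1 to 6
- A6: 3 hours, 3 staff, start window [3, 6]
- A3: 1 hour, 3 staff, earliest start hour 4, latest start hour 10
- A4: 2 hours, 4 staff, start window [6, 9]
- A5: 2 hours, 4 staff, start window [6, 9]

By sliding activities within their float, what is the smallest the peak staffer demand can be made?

Early-start (A1@1, A2@1, A6@3, A3@4, A4@6, A5@6) gives peak 9: h1:9  h2:9  h3:7  h4:6  h5:3  h6:8  h7:8  h8:0  h9:0  h10:0.
Shift A2→3, A3→6, A5→8.
Schedule A1@1, A2@3, A6@3, A3@6, A4@6, A5@8: h1:5  h2:5  h3:7  h4:7  h5:7  h6:7  h7:4  h8:4  h9:4  h10:0 — peak 7.

7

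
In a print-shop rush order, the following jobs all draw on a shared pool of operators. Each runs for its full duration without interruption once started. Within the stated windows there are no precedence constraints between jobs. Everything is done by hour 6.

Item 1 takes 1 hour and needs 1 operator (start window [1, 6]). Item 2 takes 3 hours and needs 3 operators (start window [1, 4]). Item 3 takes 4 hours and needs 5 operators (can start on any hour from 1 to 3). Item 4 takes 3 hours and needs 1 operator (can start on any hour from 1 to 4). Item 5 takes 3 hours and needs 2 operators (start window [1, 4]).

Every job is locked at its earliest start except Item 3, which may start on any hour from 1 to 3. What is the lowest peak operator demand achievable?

Item 3@1: h1:12  h2:11  h3:11  h4:5  h5:0  h6:0 → peak 12
Item 3@2: h1:7  h2:11  h3:11  h4:5  h5:5  h6:0 → peak 11
Item 3@3: h1:7  h2:6  h3:11  h4:5  h5:5  h6:5 → peak 11
Best is Item 3@2, peak 11.

11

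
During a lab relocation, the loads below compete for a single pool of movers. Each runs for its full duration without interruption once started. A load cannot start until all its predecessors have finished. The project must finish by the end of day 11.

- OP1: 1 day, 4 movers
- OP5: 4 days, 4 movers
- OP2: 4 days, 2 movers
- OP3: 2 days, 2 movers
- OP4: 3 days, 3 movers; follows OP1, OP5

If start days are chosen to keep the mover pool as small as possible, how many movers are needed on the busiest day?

Early-start (OP1@1, OP5@1, OP2@1, OP3@1, OP4@5) gives peak 12: d1:12  d2:8  d3:6  d4:6  d5:3  d6:3  d7:3  d8:0  d9:0  d10:0  d11:0.
Shift OP5→2, OP2→6, OP3→6, OP4→8.
Schedule OP1@1, OP5@2, OP2@6, OP3@6, OP4@8: d1:4  d2:4  d3:4  d4:4  d5:4  d6:4  d7:4  d8:5  d9:5  d10:3  d11:0 — peak 5.

5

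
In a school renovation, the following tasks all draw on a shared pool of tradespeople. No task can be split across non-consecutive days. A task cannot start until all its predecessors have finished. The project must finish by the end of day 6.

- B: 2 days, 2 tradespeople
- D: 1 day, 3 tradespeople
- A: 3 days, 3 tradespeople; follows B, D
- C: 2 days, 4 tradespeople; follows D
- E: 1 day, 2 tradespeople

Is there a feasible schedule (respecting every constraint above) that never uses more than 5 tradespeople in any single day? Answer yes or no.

The minimum achievable peak is 6; 5 < 6, so no feasible schedule stays within the cap.

no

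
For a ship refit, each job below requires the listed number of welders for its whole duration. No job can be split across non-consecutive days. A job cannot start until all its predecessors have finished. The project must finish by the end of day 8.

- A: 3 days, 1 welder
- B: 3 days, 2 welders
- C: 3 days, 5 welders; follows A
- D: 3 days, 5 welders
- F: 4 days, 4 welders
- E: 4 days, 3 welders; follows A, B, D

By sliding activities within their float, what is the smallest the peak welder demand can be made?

Schedule A@1, B@1, C@4, D@1, F@1, E@4: d1:12  d2:12  d3:12  d4:12  d5:8  d6:8  d7:3  d8:0 — peak 12.

12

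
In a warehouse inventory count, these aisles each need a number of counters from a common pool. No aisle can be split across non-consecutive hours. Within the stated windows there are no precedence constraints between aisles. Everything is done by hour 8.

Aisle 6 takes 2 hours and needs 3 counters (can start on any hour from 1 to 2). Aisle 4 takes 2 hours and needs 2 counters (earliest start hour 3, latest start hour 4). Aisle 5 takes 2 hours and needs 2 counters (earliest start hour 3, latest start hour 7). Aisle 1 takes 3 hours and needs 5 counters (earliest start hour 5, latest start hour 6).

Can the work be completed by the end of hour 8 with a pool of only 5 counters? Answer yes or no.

yes

Schedule Aisle 6@1, Aisle 4@3, Aisle 5@3, Aisle 1@5: h1:3  h2:3  h3:4  h4:4  h5:5  h6:5  h7:5  h8:0 — peak 5 ≤ 5.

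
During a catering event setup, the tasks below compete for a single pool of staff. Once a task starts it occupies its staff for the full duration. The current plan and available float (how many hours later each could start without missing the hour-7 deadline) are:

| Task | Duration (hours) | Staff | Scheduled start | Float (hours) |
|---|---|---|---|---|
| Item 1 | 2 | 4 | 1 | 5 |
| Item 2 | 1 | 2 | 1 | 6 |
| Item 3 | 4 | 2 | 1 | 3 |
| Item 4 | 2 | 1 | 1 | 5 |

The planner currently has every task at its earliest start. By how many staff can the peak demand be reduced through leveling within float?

5

Early-start peak: h1:9  h2:7  h3:2  h4:2  h5:0  h6:0  h7:0 ⇒ 9.
Leveled (Item 1@1, Item 2@3, Item 3@3, Item 4@4): h1:4  h2:4  h3:4  h4:3  h5:3  h6:2  h7:0 ⇒ 4.
Reduction 9 − 4 = 5.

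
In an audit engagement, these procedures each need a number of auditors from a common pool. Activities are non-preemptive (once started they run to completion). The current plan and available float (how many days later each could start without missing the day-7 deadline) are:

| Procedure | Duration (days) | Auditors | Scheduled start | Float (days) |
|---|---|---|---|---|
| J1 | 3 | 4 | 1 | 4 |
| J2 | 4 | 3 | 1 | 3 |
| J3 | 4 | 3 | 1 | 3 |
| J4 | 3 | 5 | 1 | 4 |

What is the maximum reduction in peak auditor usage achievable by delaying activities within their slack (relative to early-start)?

7

Early-start peak: d1:15  d2:15  d3:15  d4:6  d5:0  d6:0  d7:0 ⇒ 15.
Leveled (J1@1, J2@1, J3@4, J4@5): d1:7  d2:7  d3:7  d4:6  d5:8  d6:8  d7:8 ⇒ 8.
Reduction 15 − 8 = 7.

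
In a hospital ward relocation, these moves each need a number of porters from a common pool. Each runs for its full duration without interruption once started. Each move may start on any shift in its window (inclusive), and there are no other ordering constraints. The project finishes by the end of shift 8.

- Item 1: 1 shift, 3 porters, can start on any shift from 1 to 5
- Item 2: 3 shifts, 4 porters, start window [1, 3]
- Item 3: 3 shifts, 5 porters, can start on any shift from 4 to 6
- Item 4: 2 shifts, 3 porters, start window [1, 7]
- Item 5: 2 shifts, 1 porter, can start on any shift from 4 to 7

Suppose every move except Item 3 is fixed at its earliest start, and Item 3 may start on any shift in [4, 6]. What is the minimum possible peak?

10

Item 3@4: s1:10  s2:7  s3:4  s4:6  s5:6  s6:5  s7:0  s8:0 → peak 10
Item 3@5: s1:10  s2:7  s3:4  s4:1  s5:6  s6:5  s7:5  s8:0 → peak 10
Item 3@6: s1:10  s2:7  s3:4  s4:1  s5:1  s6:5  s7:5  s8:5 → peak 10
Best is Item 3@4, peak 10.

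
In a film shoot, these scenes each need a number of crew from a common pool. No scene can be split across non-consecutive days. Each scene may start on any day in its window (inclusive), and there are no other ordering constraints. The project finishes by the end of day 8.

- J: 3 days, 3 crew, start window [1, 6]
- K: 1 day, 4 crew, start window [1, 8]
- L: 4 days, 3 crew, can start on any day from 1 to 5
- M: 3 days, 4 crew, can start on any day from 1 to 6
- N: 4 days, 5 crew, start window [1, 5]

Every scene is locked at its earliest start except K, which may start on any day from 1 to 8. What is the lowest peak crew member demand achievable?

15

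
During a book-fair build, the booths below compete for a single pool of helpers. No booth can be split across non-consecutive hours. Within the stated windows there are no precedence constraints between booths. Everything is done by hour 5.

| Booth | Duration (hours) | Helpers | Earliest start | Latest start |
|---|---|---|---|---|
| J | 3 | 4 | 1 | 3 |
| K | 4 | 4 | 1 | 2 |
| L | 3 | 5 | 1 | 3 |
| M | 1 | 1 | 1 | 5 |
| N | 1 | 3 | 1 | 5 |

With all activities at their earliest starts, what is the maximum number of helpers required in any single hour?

17

Early-start schedule: J@1, K@1, L@1, M@1, N@1.
Load per hour: hour 1: 17, hour 2: 13, hour 3: 13, hour 4: 4, hour 5: 0.
Peak is 17.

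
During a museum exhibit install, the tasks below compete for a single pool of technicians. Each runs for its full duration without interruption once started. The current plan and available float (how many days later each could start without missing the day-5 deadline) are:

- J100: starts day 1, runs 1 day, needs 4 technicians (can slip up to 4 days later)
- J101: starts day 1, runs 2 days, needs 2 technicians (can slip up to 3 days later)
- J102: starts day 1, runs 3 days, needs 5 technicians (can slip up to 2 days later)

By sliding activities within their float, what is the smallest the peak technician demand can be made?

6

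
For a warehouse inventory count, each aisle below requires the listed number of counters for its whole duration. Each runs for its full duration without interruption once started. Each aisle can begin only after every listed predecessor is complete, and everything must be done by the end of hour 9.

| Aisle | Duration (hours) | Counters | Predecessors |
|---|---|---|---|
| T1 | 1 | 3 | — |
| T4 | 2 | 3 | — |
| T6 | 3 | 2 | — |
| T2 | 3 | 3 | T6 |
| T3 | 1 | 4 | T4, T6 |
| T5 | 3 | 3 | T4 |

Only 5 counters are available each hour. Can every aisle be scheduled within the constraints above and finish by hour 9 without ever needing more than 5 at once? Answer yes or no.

no

The minimum achievable peak is 6; 5 < 6, so no feasible schedule stays within the cap.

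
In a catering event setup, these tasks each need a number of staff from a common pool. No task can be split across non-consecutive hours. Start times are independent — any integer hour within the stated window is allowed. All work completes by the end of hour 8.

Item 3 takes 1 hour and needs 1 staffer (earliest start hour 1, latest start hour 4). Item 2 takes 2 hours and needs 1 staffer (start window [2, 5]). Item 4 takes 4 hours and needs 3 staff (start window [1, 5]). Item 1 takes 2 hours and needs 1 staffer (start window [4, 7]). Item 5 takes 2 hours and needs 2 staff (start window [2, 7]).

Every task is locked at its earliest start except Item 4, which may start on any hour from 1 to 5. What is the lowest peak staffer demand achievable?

4

Item 4@1: h1:4  h2:6  h3:6  h4:4  h5:1  h6:0  h7:0  h8:0 → peak 6
Item 4@2: h1:1  h2:6  h3:6  h4:4  h5:4  h6:0  h7:0  h8:0 → peak 6
Item 4@3: h1:1  h2:3  h3:6  h4:4  h5:4  h6:3  h7:0  h8:0 → peak 6
Item 4@4: h1:1  h2:3  h3:3  h4:4  h5:4  h6:3  h7:3  h8:0 → peak 4
Item 4@5: h1:1  h2:3  h3:3  h4:1  h5:4  h6:3  h7:3  h8:3 → peak 4
Best is Item 4@4, peak 4.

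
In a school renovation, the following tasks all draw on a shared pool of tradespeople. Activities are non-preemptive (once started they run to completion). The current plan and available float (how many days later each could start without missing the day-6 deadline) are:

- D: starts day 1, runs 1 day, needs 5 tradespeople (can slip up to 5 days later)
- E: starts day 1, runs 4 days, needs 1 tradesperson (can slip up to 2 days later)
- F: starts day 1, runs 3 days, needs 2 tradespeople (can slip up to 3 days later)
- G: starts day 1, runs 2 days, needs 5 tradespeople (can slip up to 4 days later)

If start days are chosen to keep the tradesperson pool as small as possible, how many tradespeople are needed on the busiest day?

6

Early-start (D@1, E@1, F@1, G@1) gives peak 13: d1:13  d2:8  d3:3  d4:1  d5:0  d6:0.
Shift F→2, G→5.
Schedule D@1, E@1, F@2, G@5: d1:6  d2:3  d3:3  d4:3  d5:5  d6:5 — peak 6.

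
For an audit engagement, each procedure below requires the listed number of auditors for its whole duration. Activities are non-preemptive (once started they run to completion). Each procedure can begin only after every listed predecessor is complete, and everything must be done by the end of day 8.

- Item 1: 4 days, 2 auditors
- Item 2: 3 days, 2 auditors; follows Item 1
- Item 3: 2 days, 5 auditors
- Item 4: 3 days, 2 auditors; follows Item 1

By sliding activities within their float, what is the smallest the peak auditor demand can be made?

Schedule Item 1@1, Item 2@5, Item 3@1, Item 4@5: d1:7  d2:7  d3:2  d4:2  d5:4  d6:4  d7:4  d8:0 — peak 7.

7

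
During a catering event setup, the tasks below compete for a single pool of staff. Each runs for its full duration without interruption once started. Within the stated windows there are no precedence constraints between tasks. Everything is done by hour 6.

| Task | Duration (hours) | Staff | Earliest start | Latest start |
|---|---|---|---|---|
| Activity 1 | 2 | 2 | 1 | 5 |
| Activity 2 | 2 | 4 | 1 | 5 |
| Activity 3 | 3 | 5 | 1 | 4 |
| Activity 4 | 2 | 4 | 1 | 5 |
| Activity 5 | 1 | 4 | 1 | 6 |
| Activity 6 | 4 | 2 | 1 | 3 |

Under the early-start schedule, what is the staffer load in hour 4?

2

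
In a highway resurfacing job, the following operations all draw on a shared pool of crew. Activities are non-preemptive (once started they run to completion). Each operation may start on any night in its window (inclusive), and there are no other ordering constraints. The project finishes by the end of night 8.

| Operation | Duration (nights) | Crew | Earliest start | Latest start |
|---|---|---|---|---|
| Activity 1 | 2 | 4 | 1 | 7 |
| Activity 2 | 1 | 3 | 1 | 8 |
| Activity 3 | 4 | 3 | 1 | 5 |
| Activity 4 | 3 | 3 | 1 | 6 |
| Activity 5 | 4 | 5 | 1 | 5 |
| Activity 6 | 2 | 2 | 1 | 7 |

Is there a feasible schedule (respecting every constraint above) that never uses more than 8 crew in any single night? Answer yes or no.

yes

Schedule Activity 1@1, Activity 2@1, Activity 3@2, Activity 4@6, Activity 5@3, Activity 6@7: n1:7  n2:7  n3:8  n4:8  n5:8  n6:8  n7:5  n8:5 — peak 8 ≤ 8.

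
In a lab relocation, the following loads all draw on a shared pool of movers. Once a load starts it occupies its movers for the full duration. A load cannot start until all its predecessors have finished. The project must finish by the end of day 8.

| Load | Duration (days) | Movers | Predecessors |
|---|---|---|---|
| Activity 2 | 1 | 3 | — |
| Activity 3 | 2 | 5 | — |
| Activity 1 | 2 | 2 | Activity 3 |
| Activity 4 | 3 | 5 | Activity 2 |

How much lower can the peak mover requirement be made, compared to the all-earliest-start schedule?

Early-start peak: d1:8  d2:10  d3:7  d4:7  d5:0  d6:0  d7:0  d8:0 ⇒ 10.
Leveled (Activity 2@1, Activity 3@2, Activity 1@4, Activity 4@6): d1:3  d2:5  d3:5  d4:2  d5:2  d6:5  d7:5  d8:5 ⇒ 5.
Reduction 10 − 5 = 5.

5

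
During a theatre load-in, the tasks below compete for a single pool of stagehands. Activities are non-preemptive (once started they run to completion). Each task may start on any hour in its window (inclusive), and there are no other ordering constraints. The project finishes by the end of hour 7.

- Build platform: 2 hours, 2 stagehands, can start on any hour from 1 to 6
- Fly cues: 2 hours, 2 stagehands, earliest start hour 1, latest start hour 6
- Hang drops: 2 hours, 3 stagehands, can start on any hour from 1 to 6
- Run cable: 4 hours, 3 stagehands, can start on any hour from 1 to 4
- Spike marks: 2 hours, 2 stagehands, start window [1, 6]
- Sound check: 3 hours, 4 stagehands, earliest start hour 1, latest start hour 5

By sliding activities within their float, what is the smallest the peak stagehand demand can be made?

Early-start (Build platform@1, Fly cues@1, Hang drops@1, Run cable@1, Spike marks@1, Sound check@1) gives peak 16: h1:16  h2:16  h3:7  h4:3  h5:0  h6:0  h7:0.
Shift Run cable→3, Spike marks→3, Sound check→5.
Schedule Build platform@1, Fly cues@1, Hang drops@1, Run cable@3, Spike marks@3, Sound check@5: h1:7  h2:7  h3:5  h4:5  h5:7  h6:7  h7:4 — peak 7.

7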